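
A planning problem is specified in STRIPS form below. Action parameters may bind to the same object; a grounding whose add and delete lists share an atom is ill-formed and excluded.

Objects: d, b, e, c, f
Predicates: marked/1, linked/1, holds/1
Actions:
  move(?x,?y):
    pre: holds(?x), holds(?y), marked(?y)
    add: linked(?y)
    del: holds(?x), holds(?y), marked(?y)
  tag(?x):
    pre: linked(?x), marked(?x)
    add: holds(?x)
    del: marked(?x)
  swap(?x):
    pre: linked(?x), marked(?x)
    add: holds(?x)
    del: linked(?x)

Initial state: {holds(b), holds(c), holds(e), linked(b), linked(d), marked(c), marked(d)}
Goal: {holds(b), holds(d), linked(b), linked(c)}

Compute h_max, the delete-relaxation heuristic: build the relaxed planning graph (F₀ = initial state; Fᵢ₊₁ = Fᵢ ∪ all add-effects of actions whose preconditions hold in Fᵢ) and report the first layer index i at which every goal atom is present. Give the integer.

1

F0 = init (7 atoms)
F1 = F0 ∪ {holds(d), linked(c)}  (9 atoms)
goal ⊆ F1  ⇒  h_max = 1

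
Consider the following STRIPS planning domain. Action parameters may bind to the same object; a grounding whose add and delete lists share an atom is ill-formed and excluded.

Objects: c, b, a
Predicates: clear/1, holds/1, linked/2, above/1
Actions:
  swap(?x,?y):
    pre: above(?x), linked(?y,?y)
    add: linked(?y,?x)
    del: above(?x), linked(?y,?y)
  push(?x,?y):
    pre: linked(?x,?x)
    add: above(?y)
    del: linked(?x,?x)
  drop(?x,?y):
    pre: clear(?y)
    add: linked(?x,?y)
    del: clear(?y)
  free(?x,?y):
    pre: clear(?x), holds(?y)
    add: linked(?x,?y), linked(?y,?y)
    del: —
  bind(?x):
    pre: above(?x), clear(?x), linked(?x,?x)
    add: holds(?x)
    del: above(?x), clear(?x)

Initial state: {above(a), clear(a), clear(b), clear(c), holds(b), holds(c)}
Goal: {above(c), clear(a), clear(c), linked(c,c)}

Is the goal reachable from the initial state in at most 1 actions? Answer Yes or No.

1. drop(b,b)  →  {above(a), clear(a), clear(c), holds(b), holds(c), linked(b,b)}
2. push(b,c)  →  {above(a), above(c), clear(a), clear(c), holds(b), holds(c)}
3. free(c,c)  →  {above(a), above(c), clear(a), clear(c), holds(b), holds(c), linked(c,c)}
optimal plan length = 3; 3 > 1

No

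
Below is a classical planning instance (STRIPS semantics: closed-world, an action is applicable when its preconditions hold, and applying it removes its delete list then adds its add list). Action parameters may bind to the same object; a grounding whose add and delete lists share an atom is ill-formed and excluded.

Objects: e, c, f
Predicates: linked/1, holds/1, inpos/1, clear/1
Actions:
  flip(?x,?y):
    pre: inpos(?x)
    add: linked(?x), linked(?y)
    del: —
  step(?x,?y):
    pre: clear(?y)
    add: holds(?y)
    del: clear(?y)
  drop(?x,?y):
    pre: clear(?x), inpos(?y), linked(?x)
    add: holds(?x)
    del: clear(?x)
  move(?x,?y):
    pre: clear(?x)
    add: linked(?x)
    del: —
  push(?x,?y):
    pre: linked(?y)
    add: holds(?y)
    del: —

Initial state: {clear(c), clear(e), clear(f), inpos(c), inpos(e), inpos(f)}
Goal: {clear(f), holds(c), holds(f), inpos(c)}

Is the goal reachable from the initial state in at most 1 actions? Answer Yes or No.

No

1. flip(e,f)  →  {clear(c), clear(e), clear(f), inpos(c), inpos(e), inpos(f), linked(e), linked(f)}
2. step(e,c)  →  {clear(e), clear(f), holds(c), inpos(c), inpos(e), inpos(f), linked(e), linked(f)}
3. push(e,f)  →  {clear(e), clear(f), holds(c), holds(f), inpos(c), inpos(e), inpos(f), linked(e), linked(f)}
optimal plan length = 3; 3 > 1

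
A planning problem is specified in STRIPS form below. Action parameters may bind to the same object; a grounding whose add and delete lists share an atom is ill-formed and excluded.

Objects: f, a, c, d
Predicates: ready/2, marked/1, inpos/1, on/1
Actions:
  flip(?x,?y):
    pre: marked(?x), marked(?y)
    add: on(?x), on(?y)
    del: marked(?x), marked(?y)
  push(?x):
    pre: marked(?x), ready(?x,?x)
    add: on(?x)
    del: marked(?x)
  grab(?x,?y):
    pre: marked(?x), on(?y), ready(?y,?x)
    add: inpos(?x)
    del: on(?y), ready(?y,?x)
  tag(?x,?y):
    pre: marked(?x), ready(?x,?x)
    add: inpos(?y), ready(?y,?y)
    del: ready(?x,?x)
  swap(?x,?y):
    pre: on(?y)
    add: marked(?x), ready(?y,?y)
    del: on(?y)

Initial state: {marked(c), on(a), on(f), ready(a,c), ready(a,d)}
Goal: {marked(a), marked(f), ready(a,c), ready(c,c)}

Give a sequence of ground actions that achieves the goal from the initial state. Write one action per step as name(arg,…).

flip(c,c); swap(f,f); swap(a,c)

1. flip(c,c)  →  {on(a), on(c), on(f), ready(a,c), ready(a,d)}
2. swap(f,f)  →  {marked(f), on(a), on(c), ready(a,c), ready(a,d), ready(f,f)}
3. swap(a,c)  →  {marked(a), marked(f), on(a), ready(a,c), ready(a,d), ready(c,c), ready(f,f)}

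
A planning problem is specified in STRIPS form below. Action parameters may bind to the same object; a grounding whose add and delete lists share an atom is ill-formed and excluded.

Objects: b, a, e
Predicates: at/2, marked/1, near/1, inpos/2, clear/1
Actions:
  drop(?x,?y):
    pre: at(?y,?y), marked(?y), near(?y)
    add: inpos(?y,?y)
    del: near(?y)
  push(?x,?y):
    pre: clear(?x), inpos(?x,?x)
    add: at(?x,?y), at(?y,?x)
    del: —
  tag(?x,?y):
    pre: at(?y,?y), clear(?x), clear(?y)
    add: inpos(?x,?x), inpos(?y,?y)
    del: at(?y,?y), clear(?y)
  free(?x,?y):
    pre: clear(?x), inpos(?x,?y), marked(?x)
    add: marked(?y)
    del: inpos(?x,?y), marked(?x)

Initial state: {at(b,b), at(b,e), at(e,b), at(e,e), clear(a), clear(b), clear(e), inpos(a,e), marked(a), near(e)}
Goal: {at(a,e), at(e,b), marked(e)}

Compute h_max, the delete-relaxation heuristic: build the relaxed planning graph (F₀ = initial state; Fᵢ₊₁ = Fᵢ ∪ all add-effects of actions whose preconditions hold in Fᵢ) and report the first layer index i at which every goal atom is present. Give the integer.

2

F0 = init (10 atoms)
F1 = F0 ∪ {inpos(a,a), inpos(b,b), inpos(e,e), marked(e)}  (14 atoms)
F2 = F1 ∪ {at(a,a), at(a,b), at(a,e), at(b,a), at(e,a)}  (19 atoms)
goal ⊆ F2  ⇒  h_max = 2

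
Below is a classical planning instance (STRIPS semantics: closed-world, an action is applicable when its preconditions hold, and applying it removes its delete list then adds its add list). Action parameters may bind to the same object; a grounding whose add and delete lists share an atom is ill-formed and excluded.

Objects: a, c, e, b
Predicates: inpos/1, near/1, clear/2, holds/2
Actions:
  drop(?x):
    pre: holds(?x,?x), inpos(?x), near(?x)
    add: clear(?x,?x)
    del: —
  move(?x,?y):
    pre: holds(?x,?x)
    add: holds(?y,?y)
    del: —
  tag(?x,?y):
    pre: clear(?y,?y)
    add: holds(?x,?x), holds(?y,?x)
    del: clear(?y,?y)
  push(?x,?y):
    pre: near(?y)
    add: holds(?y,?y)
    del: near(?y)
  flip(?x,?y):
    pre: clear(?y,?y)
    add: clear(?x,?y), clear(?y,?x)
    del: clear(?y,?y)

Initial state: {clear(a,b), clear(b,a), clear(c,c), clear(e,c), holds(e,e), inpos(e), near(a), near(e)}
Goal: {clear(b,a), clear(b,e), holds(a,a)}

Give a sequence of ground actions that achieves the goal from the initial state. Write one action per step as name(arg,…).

1. drop(e)  →  {clear(a,b), clear(b,a), clear(c,c), clear(e,c), clear(e,e), holds(e,e), inpos(e), near(a), near(e)}
2. move(e,a)  →  {clear(a,b), clear(b,a), clear(c,c), clear(e,c), clear(e,e), holds(a,a), holds(e,e), inpos(e), near(a), near(e)}
3. flip(b,e)  →  {clear(a,b), clear(b,a), clear(b,e), clear(c,c), clear(e,b), clear(e,c), holds(a,a), holds(e,e), inpos(e), near(a), near(e)}

drop(e); move(e,a); flip(b,e)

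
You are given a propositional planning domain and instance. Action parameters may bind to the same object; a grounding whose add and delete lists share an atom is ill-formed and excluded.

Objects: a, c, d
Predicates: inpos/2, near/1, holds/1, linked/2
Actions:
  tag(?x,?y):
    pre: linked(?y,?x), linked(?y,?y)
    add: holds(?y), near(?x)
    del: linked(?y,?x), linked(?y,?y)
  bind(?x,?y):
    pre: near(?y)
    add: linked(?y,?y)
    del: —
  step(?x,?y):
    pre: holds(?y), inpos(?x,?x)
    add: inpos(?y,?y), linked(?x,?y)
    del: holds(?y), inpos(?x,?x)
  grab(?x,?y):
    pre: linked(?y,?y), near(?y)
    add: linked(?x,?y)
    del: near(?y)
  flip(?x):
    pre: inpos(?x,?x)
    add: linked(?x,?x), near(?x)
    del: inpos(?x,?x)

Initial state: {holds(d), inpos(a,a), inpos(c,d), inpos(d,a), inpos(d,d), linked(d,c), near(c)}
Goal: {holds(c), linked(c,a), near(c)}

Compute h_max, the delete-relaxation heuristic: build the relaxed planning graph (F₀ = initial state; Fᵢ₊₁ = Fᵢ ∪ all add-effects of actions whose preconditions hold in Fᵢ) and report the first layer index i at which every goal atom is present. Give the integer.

2

F0 = init (7 atoms)
F1 = F0 ∪ {linked(a,a), linked(a,d), linked(c,c), linked(d,d), near(a), near(d)}  (13 atoms)
F2 = F1 ∪ {holds(a), holds(c), linked(a,c), linked(c,a), linked(c,d), linked(d,a)}  (19 atoms)
goal ⊆ F2  ⇒  h_max = 2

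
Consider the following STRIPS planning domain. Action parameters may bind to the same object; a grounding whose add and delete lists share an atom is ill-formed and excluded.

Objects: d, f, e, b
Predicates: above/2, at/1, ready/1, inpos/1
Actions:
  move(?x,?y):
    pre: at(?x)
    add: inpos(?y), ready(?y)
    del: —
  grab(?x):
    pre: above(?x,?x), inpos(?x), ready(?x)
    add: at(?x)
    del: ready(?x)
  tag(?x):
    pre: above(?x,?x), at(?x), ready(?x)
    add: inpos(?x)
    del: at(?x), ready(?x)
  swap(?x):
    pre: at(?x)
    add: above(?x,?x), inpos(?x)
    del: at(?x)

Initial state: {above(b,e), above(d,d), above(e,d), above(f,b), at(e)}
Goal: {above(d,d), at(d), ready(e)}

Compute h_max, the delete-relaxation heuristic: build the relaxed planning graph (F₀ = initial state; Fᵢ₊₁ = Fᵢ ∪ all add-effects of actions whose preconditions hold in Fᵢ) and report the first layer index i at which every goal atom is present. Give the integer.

F0 = init (5 atoms)
F1 = F0 ∪ {above(e,e), inpos(b), inpos(d), inpos(e), inpos(f), ready(b), ready(d), ready(e), ready(f)}  (14 atoms)
F2 = F1 ∪ {at(d)}  (15 atoms)
goal ⊆ F2  ⇒  h_max = 2

2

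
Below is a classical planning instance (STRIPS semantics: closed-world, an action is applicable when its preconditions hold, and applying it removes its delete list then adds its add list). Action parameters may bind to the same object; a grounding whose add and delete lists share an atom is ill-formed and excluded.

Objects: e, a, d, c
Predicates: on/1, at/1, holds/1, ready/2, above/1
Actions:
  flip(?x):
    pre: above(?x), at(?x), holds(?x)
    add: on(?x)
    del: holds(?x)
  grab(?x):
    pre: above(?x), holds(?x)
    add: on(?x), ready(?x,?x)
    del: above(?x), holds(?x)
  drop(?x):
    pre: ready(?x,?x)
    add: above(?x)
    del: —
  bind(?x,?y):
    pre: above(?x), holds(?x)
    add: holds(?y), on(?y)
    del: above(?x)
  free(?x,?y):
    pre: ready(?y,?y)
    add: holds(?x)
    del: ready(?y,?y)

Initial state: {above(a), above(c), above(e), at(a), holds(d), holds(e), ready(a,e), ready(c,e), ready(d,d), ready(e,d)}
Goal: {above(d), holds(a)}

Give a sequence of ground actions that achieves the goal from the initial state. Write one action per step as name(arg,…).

1. drop(d)  →  {above(a), above(c), above(d), above(e), at(a), holds(d), holds(e), ready(a,e), ready(c,e), ready(d,d), ready(e,d)}
2. bind(e,a)  →  {above(a), above(c), above(d), at(a), holds(a), holds(d), holds(e), on(a), ready(a,e), ready(c,e), ready(d,d), ready(e,d)}

drop(d); bind(e,a)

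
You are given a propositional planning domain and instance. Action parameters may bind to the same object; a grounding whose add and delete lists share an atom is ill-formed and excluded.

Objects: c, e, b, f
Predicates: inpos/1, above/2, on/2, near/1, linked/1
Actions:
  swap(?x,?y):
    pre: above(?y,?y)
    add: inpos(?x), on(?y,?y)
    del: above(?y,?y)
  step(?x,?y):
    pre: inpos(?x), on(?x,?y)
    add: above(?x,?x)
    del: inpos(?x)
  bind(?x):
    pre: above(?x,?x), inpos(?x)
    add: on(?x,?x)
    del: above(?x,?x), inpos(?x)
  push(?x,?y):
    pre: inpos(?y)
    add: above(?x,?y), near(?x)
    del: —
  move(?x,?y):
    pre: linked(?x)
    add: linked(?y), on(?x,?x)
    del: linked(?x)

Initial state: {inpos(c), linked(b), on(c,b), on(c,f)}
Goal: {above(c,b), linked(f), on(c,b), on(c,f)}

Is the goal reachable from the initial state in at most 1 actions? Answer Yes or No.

No

1. step(c,b)  →  {above(c,c), linked(b), on(c,b), on(c,f)}
2. swap(b,c)  →  {inpos(b), linked(b), on(c,b), on(c,c), on(c,f)}
3. push(c,b)  →  {above(c,b), inpos(b), linked(b), near(c), on(c,b), on(c,c), on(c,f)}
4. move(b,f)  →  {above(c,b), inpos(b), linked(f), near(c), on(b,b), on(c,b), on(c,c), on(c,f)}
optimal plan length = 4; 4 > 1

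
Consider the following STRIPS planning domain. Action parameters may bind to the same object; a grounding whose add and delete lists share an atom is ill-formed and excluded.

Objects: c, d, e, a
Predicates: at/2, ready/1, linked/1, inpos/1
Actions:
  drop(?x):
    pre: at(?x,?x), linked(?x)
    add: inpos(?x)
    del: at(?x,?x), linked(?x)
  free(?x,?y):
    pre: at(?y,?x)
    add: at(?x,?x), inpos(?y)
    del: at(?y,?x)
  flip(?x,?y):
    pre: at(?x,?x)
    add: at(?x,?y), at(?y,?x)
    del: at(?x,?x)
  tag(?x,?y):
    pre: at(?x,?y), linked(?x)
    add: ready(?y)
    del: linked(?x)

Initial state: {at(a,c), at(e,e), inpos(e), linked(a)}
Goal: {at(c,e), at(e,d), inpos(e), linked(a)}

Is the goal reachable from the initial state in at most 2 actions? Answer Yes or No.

1. free(c,a)  →  {at(c,c), at(e,e), inpos(a), inpos(e), linked(a)}
2. flip(c,e)  →  {at(c,e), at(e,c), at(e,e), inpos(a), inpos(e), linked(a)}
3. flip(e,d)  →  {at(c,e), at(d,e), at(e,c), at(e,d), inpos(a), inpos(e), linked(a)}
optimal plan length = 3; 3 > 2

No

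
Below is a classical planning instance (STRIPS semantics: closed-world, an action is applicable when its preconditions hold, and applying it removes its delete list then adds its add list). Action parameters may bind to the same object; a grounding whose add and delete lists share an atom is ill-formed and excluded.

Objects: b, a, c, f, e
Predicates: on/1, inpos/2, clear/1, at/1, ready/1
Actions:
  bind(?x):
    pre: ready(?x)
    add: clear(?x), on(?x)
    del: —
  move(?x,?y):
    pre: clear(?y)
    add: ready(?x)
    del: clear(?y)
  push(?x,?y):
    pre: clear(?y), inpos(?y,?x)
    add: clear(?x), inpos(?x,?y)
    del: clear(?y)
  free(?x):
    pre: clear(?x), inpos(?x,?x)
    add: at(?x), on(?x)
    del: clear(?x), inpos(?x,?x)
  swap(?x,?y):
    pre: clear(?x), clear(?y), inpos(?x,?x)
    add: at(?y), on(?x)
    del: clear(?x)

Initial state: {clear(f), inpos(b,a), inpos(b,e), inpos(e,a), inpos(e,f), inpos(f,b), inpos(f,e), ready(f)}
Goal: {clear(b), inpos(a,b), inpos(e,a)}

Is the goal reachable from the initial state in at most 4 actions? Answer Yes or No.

Yes

1. push(b,f)  →  {clear(b), inpos(b,a), inpos(b,e), inpos(b,f), inpos(e,a), inpos(e,f), inpos(f,b), inpos(f,e), ready(f)}
2. push(a,b)  →  {clear(a), inpos(a,b), inpos(b,a), inpos(b,e), inpos(b,f), inpos(e,a), inpos(e,f), inpos(f,b), inpos(f,e), ready(f)}
3. push(b,a)  →  {clear(b), inpos(a,b), inpos(b,a), inpos(b,e), inpos(b,f), inpos(e,a), inpos(e,f), inpos(f,b), inpos(f,e), ready(f)}
optimal plan length = 3; 3 ≤ 4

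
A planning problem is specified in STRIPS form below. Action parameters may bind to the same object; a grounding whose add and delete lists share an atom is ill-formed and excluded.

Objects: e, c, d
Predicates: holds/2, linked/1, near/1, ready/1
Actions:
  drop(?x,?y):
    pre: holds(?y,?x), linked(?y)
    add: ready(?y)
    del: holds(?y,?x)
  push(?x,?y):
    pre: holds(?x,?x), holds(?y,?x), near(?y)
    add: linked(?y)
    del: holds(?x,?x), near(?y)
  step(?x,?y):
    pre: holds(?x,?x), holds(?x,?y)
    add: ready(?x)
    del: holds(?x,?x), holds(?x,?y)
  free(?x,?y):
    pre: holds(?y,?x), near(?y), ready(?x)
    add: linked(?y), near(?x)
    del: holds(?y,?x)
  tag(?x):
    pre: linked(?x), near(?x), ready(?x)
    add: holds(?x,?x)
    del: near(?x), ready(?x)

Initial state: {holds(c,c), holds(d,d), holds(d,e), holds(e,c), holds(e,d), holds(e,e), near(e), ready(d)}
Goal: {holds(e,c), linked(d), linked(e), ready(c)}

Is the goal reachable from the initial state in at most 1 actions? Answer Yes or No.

1. step(c,c)  →  {holds(d,d), holds(d,e), holds(e,c), holds(e,d), holds(e,e), near(e), ready(c), ready(d)}
2. free(d,e)  →  {holds(d,d), holds(d,e), holds(e,c), holds(e,e), linked(e), near(d), near(e), ready(c), ready(d)}
3. push(e,d)  →  {holds(d,d), holds(d,e), holds(e,c), linked(d), linked(e), near(e), ready(c), ready(d)}
optimal plan length = 3; 3 > 1

No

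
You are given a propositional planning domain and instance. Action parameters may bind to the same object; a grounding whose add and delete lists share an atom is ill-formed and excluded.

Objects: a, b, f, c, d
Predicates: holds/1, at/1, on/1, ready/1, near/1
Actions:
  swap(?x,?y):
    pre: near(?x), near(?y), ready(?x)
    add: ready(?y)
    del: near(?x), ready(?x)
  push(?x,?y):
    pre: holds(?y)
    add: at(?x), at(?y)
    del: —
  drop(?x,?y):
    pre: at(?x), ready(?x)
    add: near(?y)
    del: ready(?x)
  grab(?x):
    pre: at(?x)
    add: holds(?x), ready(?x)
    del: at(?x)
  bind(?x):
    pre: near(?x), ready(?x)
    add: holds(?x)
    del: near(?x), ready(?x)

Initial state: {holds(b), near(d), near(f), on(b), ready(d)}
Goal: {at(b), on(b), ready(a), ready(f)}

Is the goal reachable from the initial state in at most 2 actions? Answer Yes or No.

No

1. swap(d,f)  →  {holds(b), near(f), on(b), ready(f)}
2. push(a,b)  →  {at(a), at(b), holds(b), near(f), on(b), ready(f)}
3. grab(a)  →  {at(b), holds(a), holds(b), near(f), on(b), ready(a), ready(f)}
optimal plan length = 3; 3 > 2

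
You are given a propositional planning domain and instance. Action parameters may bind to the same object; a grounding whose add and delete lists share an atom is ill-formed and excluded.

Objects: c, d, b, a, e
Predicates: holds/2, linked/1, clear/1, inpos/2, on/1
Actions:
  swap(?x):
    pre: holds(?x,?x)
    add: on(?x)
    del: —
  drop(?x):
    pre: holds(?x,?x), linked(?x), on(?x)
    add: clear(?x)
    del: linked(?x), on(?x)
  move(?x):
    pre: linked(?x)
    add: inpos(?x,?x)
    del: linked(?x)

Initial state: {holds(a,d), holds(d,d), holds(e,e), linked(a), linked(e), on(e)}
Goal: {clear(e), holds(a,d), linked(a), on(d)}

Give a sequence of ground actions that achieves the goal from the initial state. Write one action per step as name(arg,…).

1. swap(d)  →  {holds(a,d), holds(d,d), holds(e,e), linked(a), linked(e), on(d), on(e)}
2. drop(e)  →  {clear(e), holds(a,d), holds(d,d), holds(e,e), linked(a), on(d)}

swap(d); drop(e)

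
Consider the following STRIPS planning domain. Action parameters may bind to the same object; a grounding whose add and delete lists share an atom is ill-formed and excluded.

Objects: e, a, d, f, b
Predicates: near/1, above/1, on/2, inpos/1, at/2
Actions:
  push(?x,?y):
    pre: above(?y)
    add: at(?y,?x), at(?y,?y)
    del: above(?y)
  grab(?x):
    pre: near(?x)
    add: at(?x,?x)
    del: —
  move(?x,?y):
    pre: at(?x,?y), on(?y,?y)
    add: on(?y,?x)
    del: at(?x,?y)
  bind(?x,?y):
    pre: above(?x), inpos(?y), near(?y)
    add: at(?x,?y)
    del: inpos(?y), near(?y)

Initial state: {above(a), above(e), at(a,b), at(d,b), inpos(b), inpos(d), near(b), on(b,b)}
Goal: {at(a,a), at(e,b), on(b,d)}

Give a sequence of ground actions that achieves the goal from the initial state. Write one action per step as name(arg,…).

push(e,a); push(b,e); move(d,b)

1. push(e,a)  →  {above(e), at(a,a), at(a,b), at(a,e), at(d,b), inpos(b), inpos(d), near(b), on(b,b)}
2. push(b,e)  →  {at(a,a), at(a,b), at(a,e), at(d,b), at(e,b), at(e,e), inpos(b), inpos(d), near(b), on(b,b)}
3. move(d,b)  →  {at(a,a), at(a,b), at(a,e), at(e,b), at(e,e), inpos(b), inpos(d), near(b), on(b,b), on(b,d)}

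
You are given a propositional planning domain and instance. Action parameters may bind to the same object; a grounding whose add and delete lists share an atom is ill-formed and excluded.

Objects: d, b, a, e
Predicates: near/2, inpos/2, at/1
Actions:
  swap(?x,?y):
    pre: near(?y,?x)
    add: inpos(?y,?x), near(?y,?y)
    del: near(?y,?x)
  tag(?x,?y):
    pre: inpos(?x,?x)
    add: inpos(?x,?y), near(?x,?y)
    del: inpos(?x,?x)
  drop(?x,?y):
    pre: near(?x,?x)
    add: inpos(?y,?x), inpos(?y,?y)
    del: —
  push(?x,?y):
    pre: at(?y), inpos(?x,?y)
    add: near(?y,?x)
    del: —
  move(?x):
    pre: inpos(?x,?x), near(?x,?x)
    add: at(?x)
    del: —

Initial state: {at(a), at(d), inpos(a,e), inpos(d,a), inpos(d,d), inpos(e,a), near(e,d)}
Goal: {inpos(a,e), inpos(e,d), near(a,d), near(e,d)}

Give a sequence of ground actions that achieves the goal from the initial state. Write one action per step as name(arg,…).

1. push(d,d)  →  {at(a), at(d), inpos(a,e), inpos(d,a), inpos(d,d), inpos(e,a), near(d,d), near(e,d)}
2. drop(d,e)  →  {at(a), at(d), inpos(a,e), inpos(d,a), inpos(d,d), inpos(e,a), inpos(e,d), inpos(e,e), near(d,d), near(e,d)}
3. push(d,a)  →  {at(a), at(d), inpos(a,e), inpos(d,a), inpos(d,d), inpos(e,a), inpos(e,d), inpos(e,e), near(a,d), near(d,d), near(e,d)}

push(d,d); drop(d,e); push(d,a)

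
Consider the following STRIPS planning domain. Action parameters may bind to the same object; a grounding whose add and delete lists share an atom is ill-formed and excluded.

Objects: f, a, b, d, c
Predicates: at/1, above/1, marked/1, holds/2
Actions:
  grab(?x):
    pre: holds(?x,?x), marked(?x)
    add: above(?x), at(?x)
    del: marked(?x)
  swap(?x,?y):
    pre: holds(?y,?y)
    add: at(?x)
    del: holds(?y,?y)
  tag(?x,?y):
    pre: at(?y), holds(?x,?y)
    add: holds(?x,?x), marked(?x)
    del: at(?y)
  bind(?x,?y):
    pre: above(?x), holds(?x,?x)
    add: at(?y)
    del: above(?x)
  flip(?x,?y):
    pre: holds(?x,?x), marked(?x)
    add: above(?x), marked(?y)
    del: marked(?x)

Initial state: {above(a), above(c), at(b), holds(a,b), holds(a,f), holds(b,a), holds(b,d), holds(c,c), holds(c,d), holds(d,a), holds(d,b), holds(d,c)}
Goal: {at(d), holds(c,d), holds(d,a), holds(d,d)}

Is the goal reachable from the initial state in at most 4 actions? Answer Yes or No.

Yes

1. swap(d,c)  →  {above(a), above(c), at(b), at(d), holds(a,b), holds(a,f), holds(b,a), holds(b,d), holds(c,d), holds(d,a), holds(d,b), holds(d,c)}
2. tag(d,b)  →  {above(a), above(c), at(d), holds(a,b), holds(a,f), holds(b,a), holds(b,d), holds(c,d), holds(d,a), holds(d,b), holds(d,c), holds(d,d), marked(d)}
optimal plan length = 2; 2 ≤ 4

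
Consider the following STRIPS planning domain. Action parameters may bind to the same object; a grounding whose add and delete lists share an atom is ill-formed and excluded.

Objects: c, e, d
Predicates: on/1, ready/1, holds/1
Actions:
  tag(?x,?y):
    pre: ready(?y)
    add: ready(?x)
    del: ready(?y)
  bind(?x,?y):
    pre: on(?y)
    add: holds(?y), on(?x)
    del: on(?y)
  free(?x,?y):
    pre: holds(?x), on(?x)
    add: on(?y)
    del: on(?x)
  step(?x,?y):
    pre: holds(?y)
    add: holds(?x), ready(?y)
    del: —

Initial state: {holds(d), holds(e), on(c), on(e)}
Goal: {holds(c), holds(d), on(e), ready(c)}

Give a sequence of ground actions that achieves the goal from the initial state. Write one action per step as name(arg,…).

1. bind(e,c)  →  {holds(c), holds(d), holds(e), on(e)}
2. step(c,c)  →  {holds(c), holds(d), holds(e), on(e), ready(c)}

bind(e,c); step(c,c)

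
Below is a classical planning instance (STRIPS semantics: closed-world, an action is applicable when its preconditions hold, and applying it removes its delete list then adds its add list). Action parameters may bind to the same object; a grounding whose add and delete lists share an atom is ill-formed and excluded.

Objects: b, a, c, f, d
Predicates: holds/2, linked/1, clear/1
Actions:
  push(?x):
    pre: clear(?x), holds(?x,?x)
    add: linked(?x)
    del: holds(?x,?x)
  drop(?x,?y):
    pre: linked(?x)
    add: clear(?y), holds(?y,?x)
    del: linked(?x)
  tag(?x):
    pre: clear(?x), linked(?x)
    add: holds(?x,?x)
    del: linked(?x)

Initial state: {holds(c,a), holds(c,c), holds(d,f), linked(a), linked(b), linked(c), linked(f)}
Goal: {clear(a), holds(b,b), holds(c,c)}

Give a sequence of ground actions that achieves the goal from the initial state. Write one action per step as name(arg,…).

drop(b,b); drop(a,a)

1. drop(b,b)  →  {clear(b), holds(b,b), holds(c,a), holds(c,c), holds(d,f), linked(a), linked(c), linked(f)}
2. drop(a,a)  →  {clear(a), clear(b), holds(a,a), holds(b,b), holds(c,a), holds(c,c), holds(d,f), linked(c), linked(f)}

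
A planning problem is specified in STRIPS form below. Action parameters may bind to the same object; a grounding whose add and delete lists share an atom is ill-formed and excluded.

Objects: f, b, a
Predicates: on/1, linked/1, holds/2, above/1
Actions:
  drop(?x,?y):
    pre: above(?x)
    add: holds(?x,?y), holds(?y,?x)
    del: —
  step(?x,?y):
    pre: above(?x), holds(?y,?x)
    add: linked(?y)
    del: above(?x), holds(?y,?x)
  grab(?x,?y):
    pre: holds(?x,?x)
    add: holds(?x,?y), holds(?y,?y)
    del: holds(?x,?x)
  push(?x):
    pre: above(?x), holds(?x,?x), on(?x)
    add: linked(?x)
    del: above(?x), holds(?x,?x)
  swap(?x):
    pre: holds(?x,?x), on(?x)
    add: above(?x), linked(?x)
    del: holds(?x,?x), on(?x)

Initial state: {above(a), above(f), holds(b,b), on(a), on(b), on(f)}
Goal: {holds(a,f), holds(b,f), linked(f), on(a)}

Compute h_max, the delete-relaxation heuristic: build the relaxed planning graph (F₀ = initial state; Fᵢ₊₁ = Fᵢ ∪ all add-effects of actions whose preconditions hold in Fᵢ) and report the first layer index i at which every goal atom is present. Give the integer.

F0 = init (6 atoms)
F1 = F0 ∪ {above(b), holds(a,a), holds(a,b), holds(a,f), holds(b,a), holds(b,f), holds(f,a), holds(f,b), holds(f,f), linked(b)}  (16 atoms)
F2 = F1 ∪ {linked(a), linked(f)}  (18 atoms)
goal ⊆ F2  ⇒  h_max = 2

2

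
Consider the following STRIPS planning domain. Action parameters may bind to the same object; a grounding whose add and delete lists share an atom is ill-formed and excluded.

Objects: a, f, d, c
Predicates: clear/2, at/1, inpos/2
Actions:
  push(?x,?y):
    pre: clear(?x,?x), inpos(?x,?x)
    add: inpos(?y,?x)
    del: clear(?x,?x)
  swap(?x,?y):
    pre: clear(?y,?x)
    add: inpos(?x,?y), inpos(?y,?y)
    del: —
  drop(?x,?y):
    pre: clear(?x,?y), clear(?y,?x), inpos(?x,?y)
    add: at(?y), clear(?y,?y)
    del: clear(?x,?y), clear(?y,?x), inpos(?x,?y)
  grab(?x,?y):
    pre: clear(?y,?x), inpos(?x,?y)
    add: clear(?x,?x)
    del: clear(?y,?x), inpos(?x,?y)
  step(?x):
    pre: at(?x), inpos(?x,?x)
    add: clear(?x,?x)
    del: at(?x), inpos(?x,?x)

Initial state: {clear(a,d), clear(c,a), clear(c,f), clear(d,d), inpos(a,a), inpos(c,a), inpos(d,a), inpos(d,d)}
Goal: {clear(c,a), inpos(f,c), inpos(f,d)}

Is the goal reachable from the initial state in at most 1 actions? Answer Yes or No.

1. push(d,f)  →  {clear(a,d), clear(c,a), clear(c,f), inpos(a,a), inpos(c,a), inpos(d,a), inpos(d,d), inpos(f,d)}
2. swap(f,c)  →  {clear(a,d), clear(c,a), clear(c,f), inpos(a,a), inpos(c,a), inpos(c,c), inpos(d,a), inpos(d,d), inpos(f,c), inpos(f,d)}
optimal plan length = 2; 2 > 1

No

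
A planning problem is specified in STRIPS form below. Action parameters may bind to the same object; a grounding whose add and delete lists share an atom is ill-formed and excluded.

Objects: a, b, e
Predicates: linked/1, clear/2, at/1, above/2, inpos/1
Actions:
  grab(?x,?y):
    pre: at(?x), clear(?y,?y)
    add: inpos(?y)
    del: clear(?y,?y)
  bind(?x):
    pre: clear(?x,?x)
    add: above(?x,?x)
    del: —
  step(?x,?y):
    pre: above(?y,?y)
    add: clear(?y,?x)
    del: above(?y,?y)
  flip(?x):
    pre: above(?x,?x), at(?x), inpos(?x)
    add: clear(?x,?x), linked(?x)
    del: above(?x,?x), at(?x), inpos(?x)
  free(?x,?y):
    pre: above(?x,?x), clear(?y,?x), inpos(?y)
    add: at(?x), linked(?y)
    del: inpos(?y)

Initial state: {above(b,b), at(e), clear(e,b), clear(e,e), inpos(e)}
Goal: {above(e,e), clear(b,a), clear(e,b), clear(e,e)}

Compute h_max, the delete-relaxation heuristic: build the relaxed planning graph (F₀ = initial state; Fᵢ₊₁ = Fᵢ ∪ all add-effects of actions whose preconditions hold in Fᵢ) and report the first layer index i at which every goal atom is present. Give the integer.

F0 = init (5 atoms)
F1 = F0 ∪ {above(e,e), at(b), clear(b,a), clear(b,b), clear(b,e), linked(e)}  (11 atoms)
goal ⊆ F1  ⇒  h_max = 1

1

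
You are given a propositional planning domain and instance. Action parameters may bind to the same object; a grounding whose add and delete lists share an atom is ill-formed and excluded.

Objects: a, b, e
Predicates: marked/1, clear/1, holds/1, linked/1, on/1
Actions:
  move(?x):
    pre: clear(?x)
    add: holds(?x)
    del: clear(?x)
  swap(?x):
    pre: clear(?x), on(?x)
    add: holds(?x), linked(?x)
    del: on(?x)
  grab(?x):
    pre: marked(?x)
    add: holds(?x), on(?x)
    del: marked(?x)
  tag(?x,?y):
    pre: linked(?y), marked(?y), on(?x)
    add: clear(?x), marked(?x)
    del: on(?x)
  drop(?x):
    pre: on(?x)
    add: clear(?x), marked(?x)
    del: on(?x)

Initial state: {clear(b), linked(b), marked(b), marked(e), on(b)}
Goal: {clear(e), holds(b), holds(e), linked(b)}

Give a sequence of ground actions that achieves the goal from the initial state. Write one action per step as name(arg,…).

move(b); grab(e); tag(e,b)

1. move(b)  →  {holds(b), linked(b), marked(b), marked(e), on(b)}
2. grab(e)  →  {holds(b), holds(e), linked(b), marked(b), on(b), on(e)}
3. tag(e,b)  →  {clear(e), holds(b), holds(e), linked(b), marked(b), marked(e), on(b)}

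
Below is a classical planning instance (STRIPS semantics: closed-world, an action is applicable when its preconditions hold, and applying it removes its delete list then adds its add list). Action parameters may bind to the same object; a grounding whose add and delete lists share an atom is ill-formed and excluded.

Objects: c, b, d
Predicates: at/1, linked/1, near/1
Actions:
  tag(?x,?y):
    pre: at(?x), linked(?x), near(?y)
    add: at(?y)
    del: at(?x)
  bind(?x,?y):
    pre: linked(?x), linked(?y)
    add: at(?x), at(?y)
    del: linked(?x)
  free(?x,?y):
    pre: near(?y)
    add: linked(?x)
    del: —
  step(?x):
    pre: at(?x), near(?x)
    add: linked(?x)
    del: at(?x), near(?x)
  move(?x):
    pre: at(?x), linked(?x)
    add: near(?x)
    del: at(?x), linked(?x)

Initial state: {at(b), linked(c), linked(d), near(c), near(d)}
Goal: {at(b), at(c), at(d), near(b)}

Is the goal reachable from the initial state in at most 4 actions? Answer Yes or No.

1. bind(c,c)  →  {at(b), at(c), linked(d), near(c), near(d)}
2. free(b,c)  →  {at(b), at(c), linked(b), linked(d), near(c), near(d)}
3. move(b)  →  {at(c), linked(d), near(b), near(c), near(d)}
4. free(b,c)  →  {at(c), linked(b), linked(d), near(b), near(c), near(d)}
5. bind(b,d)  →  {at(b), at(c), at(d), linked(d), near(b), near(c), near(d)}
optimal plan length = 5; 5 > 4

No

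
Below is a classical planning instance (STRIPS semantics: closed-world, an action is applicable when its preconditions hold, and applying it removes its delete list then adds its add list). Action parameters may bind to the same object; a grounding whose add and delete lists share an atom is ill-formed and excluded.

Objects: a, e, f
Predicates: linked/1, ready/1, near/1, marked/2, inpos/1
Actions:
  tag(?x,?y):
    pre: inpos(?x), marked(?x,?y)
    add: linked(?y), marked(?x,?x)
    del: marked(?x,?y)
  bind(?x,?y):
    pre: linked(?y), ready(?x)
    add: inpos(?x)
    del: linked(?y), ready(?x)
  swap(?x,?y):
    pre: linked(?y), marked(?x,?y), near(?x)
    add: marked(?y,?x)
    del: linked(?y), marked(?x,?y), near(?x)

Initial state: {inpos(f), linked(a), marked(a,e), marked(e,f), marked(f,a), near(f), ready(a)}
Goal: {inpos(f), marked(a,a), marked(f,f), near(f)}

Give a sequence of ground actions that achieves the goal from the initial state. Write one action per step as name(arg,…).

tag(f,a); bind(a,a); tag(a,e)

1. tag(f,a)  →  {inpos(f), linked(a), marked(a,e), marked(e,f), marked(f,f), near(f), ready(a)}
2. bind(a,a)  →  {inpos(a), inpos(f), marked(a,e), marked(e,f), marked(f,f), near(f)}
3. tag(a,e)  →  {inpos(a), inpos(f), linked(e), marked(a,a), marked(e,f), marked(f,f), near(f)}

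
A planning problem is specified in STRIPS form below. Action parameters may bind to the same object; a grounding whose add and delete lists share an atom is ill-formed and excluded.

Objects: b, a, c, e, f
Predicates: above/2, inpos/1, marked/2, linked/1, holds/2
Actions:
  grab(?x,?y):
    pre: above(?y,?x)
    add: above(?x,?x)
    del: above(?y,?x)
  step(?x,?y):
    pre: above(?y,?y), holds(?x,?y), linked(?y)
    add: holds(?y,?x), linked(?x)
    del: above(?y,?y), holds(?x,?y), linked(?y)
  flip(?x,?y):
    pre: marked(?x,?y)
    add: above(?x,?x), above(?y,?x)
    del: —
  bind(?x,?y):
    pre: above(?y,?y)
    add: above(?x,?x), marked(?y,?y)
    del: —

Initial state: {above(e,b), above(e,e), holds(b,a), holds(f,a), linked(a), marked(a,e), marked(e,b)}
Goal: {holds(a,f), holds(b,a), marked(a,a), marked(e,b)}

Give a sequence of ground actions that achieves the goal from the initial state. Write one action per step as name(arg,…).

flip(a,e); bind(b,a); step(f,a)

1. flip(a,e)  →  {above(a,a), above(e,a), above(e,b), above(e,e), holds(b,a), holds(f,a), linked(a), marked(a,e), marked(e,b)}
2. bind(b,a)  →  {above(a,a), above(b,b), above(e,a), above(e,b), above(e,e), holds(b,a), holds(f,a), linked(a), marked(a,a), marked(a,e), marked(e,b)}
3. step(f,a)  →  {above(b,b), above(e,a), above(e,b), above(e,e), holds(a,f), holds(b,a), linked(f), marked(a,a), marked(a,e), marked(e,b)}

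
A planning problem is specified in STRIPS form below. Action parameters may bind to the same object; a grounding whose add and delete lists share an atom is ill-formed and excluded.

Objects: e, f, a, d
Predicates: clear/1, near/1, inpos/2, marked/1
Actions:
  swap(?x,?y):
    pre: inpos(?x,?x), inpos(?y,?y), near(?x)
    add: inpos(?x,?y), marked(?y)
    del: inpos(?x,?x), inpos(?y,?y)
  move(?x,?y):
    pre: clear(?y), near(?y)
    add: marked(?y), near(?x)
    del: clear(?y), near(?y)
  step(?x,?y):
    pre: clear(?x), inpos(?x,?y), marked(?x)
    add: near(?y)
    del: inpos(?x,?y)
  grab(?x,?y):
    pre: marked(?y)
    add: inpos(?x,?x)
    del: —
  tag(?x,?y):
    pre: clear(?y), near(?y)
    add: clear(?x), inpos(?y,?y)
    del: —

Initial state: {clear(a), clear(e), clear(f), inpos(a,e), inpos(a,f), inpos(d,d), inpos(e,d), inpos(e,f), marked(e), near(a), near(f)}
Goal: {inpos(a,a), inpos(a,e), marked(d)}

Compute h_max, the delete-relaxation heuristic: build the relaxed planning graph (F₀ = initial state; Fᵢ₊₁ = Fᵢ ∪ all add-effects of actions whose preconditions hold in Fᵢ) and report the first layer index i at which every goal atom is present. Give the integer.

2

F0 = init (11 atoms)
F1 = F0 ∪ {clear(d), inpos(a,a), inpos(e,e), inpos(f,f), marked(a), marked(f), near(d), near(e)}  (19 atoms)
F2 = F1 ∪ {inpos(a,d), inpos(d,a), inpos(d,e), inpos(d,f), inpos(e,a), inpos(f,a), inpos(f,d), inpos(f,e), marked(d)}  (28 atoms)
goal ⊆ F2  ⇒  h_max = 2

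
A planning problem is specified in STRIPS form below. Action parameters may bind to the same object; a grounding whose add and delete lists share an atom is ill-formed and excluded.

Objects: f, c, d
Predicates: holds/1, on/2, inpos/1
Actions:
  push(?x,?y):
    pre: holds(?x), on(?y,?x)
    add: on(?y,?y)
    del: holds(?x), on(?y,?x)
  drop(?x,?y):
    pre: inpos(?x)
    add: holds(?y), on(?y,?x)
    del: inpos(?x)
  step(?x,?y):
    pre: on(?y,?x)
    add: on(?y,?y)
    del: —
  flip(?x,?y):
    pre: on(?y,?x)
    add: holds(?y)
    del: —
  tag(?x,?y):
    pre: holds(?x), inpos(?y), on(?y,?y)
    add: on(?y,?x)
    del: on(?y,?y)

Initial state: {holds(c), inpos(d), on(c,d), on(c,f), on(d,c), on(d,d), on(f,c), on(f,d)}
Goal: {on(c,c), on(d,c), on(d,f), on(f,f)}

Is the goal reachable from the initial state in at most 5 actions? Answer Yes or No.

Yes

1. push(c,f)  →  {inpos(d), on(c,d), on(c,f), on(d,c), on(d,d), on(f,d), on(f,f)}
2. step(f,c)  →  {inpos(d), on(c,c), on(c,d), on(c,f), on(d,c), on(d,d), on(f,d), on(f,f)}
3. flip(f,f)  →  {holds(f), inpos(d), on(c,c), on(c,d), on(c,f), on(d,c), on(d,d), on(f,d), on(f,f)}
4. tag(f,d)  →  {holds(f), inpos(d), on(c,c), on(c,d), on(c,f), on(d,c), on(d,f), on(f,d), on(f,f)}
optimal plan length = 4; 4 ≤ 5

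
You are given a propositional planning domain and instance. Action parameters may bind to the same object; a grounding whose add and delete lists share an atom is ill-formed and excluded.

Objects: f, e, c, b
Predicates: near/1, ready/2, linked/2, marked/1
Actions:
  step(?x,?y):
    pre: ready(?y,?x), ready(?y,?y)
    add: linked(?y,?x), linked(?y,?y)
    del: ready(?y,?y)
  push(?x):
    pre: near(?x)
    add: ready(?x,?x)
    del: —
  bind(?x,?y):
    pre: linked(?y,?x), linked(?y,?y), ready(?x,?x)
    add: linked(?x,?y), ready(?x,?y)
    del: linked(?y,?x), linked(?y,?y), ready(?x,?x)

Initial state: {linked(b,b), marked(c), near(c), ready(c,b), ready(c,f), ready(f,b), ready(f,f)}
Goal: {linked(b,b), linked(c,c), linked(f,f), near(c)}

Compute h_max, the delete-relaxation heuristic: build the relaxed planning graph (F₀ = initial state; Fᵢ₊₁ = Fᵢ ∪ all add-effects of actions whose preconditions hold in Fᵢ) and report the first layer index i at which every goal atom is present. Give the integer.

2

F0 = init (7 atoms)
F1 = F0 ∪ {linked(f,b), linked(f,f), ready(c,c)}  (10 atoms)
F2 = F1 ∪ {linked(c,b), linked(c,c), linked(c,f)}  (13 atoms)
goal ⊆ F2  ⇒  h_max = 2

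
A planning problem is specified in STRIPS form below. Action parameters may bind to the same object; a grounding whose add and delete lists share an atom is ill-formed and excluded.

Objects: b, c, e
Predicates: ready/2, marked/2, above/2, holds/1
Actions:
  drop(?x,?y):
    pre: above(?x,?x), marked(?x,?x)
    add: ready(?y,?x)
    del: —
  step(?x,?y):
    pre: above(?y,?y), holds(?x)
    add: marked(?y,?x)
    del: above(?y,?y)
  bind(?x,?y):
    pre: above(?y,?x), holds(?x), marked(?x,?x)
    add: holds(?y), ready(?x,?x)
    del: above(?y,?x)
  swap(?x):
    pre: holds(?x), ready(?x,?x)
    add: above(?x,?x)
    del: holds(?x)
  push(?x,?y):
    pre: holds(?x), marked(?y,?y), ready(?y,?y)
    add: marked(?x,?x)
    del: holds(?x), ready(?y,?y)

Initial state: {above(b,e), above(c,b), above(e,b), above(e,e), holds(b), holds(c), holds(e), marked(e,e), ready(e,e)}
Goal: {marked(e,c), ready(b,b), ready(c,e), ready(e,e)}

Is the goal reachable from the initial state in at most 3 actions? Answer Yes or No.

No

1. drop(e,c)  →  {above(b,e), above(c,b), above(e,b), above(e,e), holds(b), holds(c), holds(e), marked(e,e), ready(c,e), ready(e,e)}
2. step(c,e)  →  {above(b,e), above(c,b), above(e,b), holds(b), holds(c), holds(e), marked(e,c), marked(e,e), ready(c,e), ready(e,e)}
3. push(b,e)  →  {above(b,e), above(c,b), above(e,b), holds(c), holds(e), marked(b,b), marked(e,c), marked(e,e), ready(c,e)}
4. bind(e,b)  →  {above(c,b), above(e,b), holds(b), holds(c), holds(e), marked(b,b), marked(e,c), marked(e,e), ready(c,e), ready(e,e)}
5. bind(b,c)  →  {above(e,b), holds(b), holds(c), holds(e), marked(b,b), marked(e,c), marked(e,e), ready(b,b), ready(c,e), ready(e,e)}
optimal plan length = 5; 5 > 3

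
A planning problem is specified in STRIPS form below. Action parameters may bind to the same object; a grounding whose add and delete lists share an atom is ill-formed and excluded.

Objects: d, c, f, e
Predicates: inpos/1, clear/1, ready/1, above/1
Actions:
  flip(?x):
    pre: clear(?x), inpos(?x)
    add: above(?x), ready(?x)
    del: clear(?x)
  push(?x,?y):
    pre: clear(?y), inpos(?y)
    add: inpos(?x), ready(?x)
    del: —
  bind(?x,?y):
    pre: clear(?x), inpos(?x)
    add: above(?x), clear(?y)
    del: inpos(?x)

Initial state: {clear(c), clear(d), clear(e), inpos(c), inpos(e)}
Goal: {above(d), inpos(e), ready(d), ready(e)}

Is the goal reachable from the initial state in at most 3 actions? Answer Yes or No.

Yes

1. flip(e)  →  {above(e), clear(c), clear(d), inpos(c), inpos(e), ready(e)}
2. push(d,c)  →  {above(e), clear(c), clear(d), inpos(c), inpos(d), inpos(e), ready(d), ready(e)}
3. flip(d)  →  {above(d), above(e), clear(c), inpos(c), inpos(d), inpos(e), ready(d), ready(e)}
optimal plan length = 3; 3 ≤ 3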